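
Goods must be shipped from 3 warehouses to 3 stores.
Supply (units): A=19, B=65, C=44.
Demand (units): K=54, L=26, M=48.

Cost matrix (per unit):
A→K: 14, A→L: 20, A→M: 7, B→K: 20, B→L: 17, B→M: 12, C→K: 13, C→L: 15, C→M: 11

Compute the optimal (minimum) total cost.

An optimal shipping plan:
  A->K: 10 × 14 = 140
  A->M: 9 × 7 = 63
  B->L: 26 × 17 = 442
  B->M: 39 × 12 = 468
  C->K: 44 × 13 = 572
Total = 140 + 63 + 442 + 468 + 572 = 1685.

1685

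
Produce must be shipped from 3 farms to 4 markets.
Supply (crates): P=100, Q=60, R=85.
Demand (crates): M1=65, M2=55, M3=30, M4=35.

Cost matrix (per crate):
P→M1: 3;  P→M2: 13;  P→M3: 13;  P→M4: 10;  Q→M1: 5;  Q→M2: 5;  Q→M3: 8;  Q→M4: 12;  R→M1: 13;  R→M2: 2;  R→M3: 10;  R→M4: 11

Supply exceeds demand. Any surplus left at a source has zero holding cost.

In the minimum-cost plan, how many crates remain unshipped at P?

0

An optimal plan:
  P→M1: 65 × 3 = 195
  P→M4: 35 × 10 = 350
  Q→M3: 30 × 8 = 240
  R→M2: 55 × 2 = 110
Total cost = 895.
P ships 100 of its 100, leaving 0.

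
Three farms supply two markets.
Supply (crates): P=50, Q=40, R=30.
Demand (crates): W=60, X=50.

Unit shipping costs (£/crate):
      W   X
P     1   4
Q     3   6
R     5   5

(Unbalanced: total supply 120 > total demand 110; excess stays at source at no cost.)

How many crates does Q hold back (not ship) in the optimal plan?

10

Minimum-cost shipments:
  P–W: 30 × £1 = £30
  P–X: 20 × £4 = £80
  Q–W: 30 × £3 = £90
  R–X: 30 × £5 = £150
Total cost = £350.
Q ships 30 of its 40, leaving 10.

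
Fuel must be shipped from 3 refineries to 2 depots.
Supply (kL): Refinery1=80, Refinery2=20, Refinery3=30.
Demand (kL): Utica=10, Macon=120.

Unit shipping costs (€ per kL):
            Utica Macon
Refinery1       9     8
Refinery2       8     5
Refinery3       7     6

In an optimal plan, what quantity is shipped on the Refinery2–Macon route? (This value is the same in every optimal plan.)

20

Solving gives:
  Refinery1–Utica: 10 × €9 = €90
  Refinery1–Macon: 70 × €8 = €560
  Refinery2–Macon: 20 × €5 = €100
  Refinery3–Macon: 30 × €6 = €180
Total cost = €930.
So Refinery2→Macon carries 20 kL.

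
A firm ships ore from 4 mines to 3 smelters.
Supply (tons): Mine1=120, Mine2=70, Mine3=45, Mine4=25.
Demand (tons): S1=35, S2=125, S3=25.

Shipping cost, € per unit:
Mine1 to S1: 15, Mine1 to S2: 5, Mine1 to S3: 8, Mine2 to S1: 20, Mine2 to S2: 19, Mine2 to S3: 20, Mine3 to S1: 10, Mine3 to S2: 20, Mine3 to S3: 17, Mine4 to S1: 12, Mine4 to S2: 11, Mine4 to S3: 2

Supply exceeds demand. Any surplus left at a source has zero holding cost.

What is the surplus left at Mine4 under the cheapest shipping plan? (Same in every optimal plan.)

An optimal plan:
  Mine1→S2: 120 × €5 = €600
  Mine2→S2: 5 × €19 = €95
  Mine3→S1: 35 × €10 = €350
  Mine4→S3: 25 × €2 = €50
Total cost = €1095.
Mine4 ships 25 of its 25, leaving 0.

0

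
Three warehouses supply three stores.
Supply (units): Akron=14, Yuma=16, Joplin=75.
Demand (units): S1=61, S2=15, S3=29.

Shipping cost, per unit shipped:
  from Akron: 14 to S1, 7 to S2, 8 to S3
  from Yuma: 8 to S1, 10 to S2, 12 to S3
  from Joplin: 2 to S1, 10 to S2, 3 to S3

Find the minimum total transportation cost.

407

One minimum-cost allocation:
  Akron→S2: 14 units
  Yuma→S1: 15 units
  Yuma→S2: 1 units
  Joplin→S1: 46 units
  Joplin→S3: 29 units
Total cost = 407.
(Supply check: Akron ships 14; Yuma ships 16; Joplin ships 75.)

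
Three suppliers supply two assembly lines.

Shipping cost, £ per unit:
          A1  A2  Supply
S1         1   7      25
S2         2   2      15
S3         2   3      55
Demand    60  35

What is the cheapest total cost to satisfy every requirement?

185

One minimum-cost allocation:
  S1→A1: 25 × £1 = £25
  S2→A2: 15 × £2 = £30
  S3→A1: 35 × £2 = £70
  S3→A2: 20 × £3 = £60
Total = 25 + 30 + 70 + 60 = £185.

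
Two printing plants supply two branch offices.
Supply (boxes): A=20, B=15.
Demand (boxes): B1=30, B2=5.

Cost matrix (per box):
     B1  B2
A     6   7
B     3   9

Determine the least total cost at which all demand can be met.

170

One minimum-cost allocation:
  A to B1: 15 × 6 = 90
  A to B2: 5 × 7 = 35
  B to B1: 15 × 3 = 45
Total = 90 + 35 + 45 = 170.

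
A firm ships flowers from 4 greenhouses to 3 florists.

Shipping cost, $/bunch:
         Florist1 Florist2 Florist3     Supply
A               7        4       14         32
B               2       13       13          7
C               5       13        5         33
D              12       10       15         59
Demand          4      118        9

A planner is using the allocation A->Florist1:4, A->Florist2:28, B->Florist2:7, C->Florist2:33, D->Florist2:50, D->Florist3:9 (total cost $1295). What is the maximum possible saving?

173

Current plan cost = 4·7 + 28·4 + 7·13 + 33·13 + 50·10 + 9·15 = $1295.
Optimal plan:
  A->Florist2: 32 × $4 = $128
  B->Florist1: 4 × $2 = $8
  B->Florist2: 3 × $13 = $39
  C->Florist2: 24 × $13 = $312
  C->Florist3: 9 × $5 = $45
  D->Florist2: 59 × $10 = $590
Optimal cost = $1122.
Saving = 1295 − 1122 = $173.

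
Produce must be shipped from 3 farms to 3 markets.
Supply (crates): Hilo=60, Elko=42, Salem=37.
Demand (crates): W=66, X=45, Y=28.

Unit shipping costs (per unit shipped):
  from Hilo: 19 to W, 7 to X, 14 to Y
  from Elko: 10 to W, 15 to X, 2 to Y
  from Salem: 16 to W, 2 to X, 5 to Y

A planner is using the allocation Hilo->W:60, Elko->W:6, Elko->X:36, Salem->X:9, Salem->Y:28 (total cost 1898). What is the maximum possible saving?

612

Current plan cost = 60·19 + 6·10 + 36·15 + 9·2 + 28·5 = 1898.
Optimal plan:
  Hilo to W: 24 × 19 = 456
  Hilo to X: 36 × 7 = 252
  Elko to W: 42 × 10 = 420
  Salem to X: 9 × 2 = 18
  Salem to Y: 28 × 5 = 140
Optimal cost = 1286.
Saving = 1898 − 1286 = 612.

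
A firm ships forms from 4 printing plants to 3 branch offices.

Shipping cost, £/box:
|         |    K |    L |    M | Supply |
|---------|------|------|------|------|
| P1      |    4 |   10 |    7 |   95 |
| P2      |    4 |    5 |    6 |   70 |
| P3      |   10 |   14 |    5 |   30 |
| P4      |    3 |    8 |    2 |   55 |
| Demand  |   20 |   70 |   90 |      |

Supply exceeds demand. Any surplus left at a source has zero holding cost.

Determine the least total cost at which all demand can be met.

725

One minimum-cost allocation:
  P1–K: 20 boxes
  P1–M: 5 boxes
  P2–L: 70 boxes
  P3–M: 30 boxes
  P4–M: 55 boxes
Total cost = £725.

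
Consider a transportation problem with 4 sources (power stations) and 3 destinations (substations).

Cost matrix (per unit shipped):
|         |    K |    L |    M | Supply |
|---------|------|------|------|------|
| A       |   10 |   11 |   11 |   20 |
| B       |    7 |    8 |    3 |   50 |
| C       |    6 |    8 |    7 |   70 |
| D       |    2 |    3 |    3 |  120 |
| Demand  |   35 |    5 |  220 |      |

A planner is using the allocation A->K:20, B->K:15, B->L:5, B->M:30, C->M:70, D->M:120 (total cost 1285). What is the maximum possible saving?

100

Current plan cost = 20·10 + 15·7 + 5·8 + 30·3 + 70·7 + 120·3 = 1285.
Optimal plan:
  A→L: 5 × 11 = 55
  A→M: 15 × 11 = 165
  B→M: 50 × 3 = 150
  C→K: 35 × 6 = 210
  C→M: 35 × 7 = 245
  D→M: 120 × 3 = 360
Optimal cost = 1185.
Saving = 1285 − 1185 = 100.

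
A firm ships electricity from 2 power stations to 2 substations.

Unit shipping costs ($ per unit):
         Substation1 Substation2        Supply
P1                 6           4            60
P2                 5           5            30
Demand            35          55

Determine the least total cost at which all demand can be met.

400

One minimum-cost allocation:
  P1–Substation1: 5 × $6 = $30
  P1–Substation2: 55 × $4 = $220
  P2–Substation1: 30 × $5 = $150
Total = 30 + 220 + 150 = $400.
(Supply check: P1 ships 60; P2 ships 30.)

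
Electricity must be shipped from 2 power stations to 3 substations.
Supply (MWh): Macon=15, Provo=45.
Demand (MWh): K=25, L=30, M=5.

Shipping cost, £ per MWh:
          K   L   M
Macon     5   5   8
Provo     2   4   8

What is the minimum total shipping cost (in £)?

220

Optimal allocation:
  Macon to L: 10 × £5 = £50
  Macon to M: 5 × £8 = £40
  Provo to K: 25 × £2 = £50
  Provo to L: 20 × £4 = £80
Total = 50 + 40 + 50 + 80 = £220.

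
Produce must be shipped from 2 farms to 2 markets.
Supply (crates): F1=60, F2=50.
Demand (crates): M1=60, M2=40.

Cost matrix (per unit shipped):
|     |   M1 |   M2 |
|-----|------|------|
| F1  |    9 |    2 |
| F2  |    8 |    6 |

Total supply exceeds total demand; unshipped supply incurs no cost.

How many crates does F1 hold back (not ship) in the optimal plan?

10

Minimum-cost shipments:
  F1–M1: 10 crates
  F1–M2: 40 crates
  F2–M1: 50 crates
Total cost = 570.
F1 ships 50 of its 60, leaving 10.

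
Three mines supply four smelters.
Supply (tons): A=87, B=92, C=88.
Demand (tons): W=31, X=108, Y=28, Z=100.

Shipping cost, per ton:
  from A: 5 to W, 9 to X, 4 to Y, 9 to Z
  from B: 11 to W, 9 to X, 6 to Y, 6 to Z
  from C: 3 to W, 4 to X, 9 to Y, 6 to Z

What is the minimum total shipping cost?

1423

A cheapest plan:
  A to W: 31 × 5 = 155
  A to X: 20 × 9 = 180
  A to Y: 28 × 4 = 112
  A to Z: 8 × 9 = 72
  B to Z: 92 × 6 = 552
  C to X: 88 × 4 = 352
Total = 155 + 180 + 112 + 72 + 552 + 352 = 1423.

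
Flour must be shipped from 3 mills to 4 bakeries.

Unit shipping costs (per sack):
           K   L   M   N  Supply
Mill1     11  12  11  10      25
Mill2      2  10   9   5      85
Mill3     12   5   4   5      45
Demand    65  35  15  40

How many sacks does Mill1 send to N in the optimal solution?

20

The minimum-cost plan:
  Mill1->L: 5 × 12 = 60
  Mill1->N: 20 × 10 = 200
  Mill2->K: 65 × 2 = 130
  Mill2->N: 20 × 5 = 100
  Mill3->L: 30 × 5 = 150
  Mill3->M: 15 × 4 = 60
Total cost = 700.
So Mill1→N carries 20 sacks.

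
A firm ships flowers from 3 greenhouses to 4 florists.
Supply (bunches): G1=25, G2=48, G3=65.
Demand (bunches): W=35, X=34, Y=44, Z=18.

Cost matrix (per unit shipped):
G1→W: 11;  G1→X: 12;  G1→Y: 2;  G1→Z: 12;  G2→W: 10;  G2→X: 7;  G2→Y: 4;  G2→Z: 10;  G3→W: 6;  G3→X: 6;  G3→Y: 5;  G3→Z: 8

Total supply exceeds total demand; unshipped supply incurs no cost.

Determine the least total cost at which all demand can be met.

One minimum-cost allocation:
  G1→Y: 25 × 2 = 50
  G2→X: 22 × 7 = 154
  G2→Y: 19 × 4 = 76
  G3→W: 35 × 6 = 210
  G3→X: 12 × 6 = 72
  G3→Z: 18 × 8 = 144
Total = 50 + 154 + 76 + 210 + 72 + 144 = 706.

706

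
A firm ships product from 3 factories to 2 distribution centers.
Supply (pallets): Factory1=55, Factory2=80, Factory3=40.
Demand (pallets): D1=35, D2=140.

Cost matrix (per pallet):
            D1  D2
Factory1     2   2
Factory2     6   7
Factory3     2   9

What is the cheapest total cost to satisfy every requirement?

An optimal shipping plan:
  Factory1→D2: 55 × 2 = 110
  Factory2→D2: 80 × 7 = 560
  Factory3→D1: 35 × 2 = 70
  Factory3→D2: 5 × 9 = 45
Total = 110 + 560 + 70 + 45 = 785.

785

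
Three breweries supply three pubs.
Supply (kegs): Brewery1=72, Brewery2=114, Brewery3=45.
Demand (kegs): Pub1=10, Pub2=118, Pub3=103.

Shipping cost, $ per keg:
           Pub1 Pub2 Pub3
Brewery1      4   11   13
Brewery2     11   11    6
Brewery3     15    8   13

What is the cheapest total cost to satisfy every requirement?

Optimal allocation:
  Brewery1 to Pub1: 10 × $4 = $40
  Brewery1 to Pub2: 62 × $11 = $682
  Brewery2 to Pub2: 11 × $11 = $121
  Brewery2 to Pub3: 103 × $6 = $618
  Brewery3 to Pub2: 45 × $8 = $360
Total = 40 + 682 + 121 + 618 + 360 = $1821.

1821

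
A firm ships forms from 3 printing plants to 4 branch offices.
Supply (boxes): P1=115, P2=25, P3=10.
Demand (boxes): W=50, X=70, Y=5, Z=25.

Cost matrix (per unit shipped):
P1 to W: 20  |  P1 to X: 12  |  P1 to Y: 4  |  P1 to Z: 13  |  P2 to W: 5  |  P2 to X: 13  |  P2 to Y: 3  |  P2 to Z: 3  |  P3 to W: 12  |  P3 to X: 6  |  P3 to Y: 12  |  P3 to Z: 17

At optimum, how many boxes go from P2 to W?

Solving gives:
  P1–W: 15 × 20 = 300
  P1–X: 70 × 12 = 840
  P1–Y: 5 × 4 = 20
  P1–Z: 25 × 13 = 325
  P2–W: 25 × 5 = 125
  P3–W: 10 × 12 = 120
Total cost = 1730.
So P2→W carries 25 boxes.

25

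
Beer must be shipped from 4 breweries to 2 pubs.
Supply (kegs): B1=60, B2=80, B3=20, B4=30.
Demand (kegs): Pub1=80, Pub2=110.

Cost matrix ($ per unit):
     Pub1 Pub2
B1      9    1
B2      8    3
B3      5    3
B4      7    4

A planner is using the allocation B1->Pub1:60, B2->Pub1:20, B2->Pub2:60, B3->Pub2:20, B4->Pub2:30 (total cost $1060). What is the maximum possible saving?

Current plan cost = 60·9 + 20·8 + 60·3 + 20·3 + 30·4 = $1060.
Optimal plan:
  B1→Pub2: 60 × $1 = $60
  B2→Pub1: 30 × $8 = $240
  B2→Pub2: 50 × $3 = $150
  B3→Pub1: 20 × $5 = $100
  B4→Pub1: 30 × $7 = $210
Optimal cost = $760.
Saving = 1060 − 760 = $300.

300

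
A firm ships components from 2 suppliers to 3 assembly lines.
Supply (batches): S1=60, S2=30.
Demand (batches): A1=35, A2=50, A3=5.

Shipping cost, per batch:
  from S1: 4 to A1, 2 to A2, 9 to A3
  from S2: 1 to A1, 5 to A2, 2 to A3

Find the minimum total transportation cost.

175

One minimum-cost allocation:
  S1 to A1: 10 × 4 = 40
  S1 to A2: 50 × 2 = 100
  S2 to A1: 25 × 1 = 25
  S2 to A3: 5 × 2 = 10
Total = 40 + 100 + 25 + 10 = 175.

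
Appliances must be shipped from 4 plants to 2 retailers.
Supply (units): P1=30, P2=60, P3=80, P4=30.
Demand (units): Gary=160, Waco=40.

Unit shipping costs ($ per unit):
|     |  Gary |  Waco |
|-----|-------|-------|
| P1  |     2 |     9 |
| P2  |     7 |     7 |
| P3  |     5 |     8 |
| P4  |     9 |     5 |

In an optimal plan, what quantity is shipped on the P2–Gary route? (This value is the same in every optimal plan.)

Optimal shipments:
  P1 to Gary: 30 units
  P2 to Gary: 50 units
  P2 to Waco: 10 units
  P3 to Gary: 80 units
  P4 to Waco: 30 units
Total cost = $1030.
So P2→Gary carries 50 units.

50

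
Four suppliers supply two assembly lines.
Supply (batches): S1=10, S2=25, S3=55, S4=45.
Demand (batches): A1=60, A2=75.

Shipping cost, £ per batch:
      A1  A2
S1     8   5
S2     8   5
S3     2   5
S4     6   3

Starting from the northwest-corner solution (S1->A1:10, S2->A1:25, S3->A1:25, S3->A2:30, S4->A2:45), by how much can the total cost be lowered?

Current plan cost = 10·8 + 25·8 + 25·2 + 30·5 + 45·3 = £615.
Optimal plan:
  S1–A1: 5 × £8 = £40
  S1–A2: 5 × £5 = £25
  S2–A2: 25 × £5 = £125
  S3–A1: 55 × £2 = £110
  S4–A2: 45 × £3 = £135
Optimal cost = £435.
Saving = 615 − 435 = £180.

180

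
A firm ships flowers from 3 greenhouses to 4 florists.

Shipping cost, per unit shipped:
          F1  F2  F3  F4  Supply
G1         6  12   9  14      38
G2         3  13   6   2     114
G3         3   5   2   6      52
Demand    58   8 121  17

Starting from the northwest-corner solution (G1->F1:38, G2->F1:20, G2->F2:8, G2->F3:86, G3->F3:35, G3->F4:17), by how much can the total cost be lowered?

Current plan cost = 38·6 + 20·3 + 8·13 + 86·6 + 35·2 + 17·6 = 1080.
Optimal plan:
  G1–F2: 8 bunches
  G1–F3: 30 bunches
  G2–F1: 58 bunches
  G2–F3: 39 bunches
  G2–F4: 17 bunches
  G3–F3: 52 bunches
Optimal cost = 912.
Saving = 1080 − 912 = 168.

168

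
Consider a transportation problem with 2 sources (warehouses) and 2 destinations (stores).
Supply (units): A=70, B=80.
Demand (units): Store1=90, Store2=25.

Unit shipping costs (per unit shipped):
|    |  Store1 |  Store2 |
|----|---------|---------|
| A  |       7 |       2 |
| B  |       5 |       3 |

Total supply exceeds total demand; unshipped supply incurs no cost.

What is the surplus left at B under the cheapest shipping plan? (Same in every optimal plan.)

0

Minimum-cost shipments:
  A to Store1: 10 × 7 = 70
  A to Store2: 25 × 2 = 50
  B to Store1: 80 × 5 = 400
Total cost = 520.
B ships 80 of its 80, leaving 0.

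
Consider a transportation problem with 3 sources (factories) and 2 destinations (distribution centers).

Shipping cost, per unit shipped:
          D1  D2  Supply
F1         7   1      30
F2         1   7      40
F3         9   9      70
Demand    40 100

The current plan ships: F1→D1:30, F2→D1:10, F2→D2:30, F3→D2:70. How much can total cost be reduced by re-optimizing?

Current plan cost = 30·7 + 10·1 + 30·7 + 70·9 = 1060.
Optimal plan:
  F1→D2: 30 × 1 = 30
  F2→D1: 40 × 1 = 40
  F3→D2: 70 × 9 = 630
Optimal cost = 700.
Saving = 1060 − 700 = 360.

360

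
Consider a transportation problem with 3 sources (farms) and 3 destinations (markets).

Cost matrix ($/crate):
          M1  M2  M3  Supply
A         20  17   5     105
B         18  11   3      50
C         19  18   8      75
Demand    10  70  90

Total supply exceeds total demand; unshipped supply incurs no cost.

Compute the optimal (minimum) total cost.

Optimal allocation:
  A to M2: 15 crates
  A to M3: 90 crates
  B to M2: 50 crates
  C to M1: 10 crates
  C to M2: 5 crates
Total cost = $1535.

1535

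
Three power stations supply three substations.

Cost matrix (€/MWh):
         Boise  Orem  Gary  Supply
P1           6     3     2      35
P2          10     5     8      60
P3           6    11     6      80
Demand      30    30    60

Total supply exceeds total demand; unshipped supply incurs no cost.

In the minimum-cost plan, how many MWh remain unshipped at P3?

An optimal plan:
  P1->Gary: 35 MWh
  P2->Orem: 30 MWh
  P3->Boise: 30 MWh
  P3->Gary: 25 MWh
Total cost = €550.
P3 ships 55 of its 80, leaving 25.

25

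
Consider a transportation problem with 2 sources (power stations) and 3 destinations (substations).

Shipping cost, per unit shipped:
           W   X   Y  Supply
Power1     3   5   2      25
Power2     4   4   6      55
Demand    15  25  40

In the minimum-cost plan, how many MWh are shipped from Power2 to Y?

15

Solving gives:
  Power1 to Y: 25 × 2 = 50
  Power2 to W: 15 × 4 = 60
  Power2 to X: 25 × 4 = 100
  Power2 to Y: 15 × 6 = 90
Total cost = 300.
So Power2→Y carries 15 MWh.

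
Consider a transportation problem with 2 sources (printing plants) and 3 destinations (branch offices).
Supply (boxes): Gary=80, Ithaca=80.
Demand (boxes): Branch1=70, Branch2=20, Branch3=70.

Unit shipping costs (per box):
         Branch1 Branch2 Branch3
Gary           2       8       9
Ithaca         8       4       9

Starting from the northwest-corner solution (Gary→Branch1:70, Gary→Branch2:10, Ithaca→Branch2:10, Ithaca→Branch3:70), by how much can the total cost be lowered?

Current plan cost = 70·2 + 10·8 + 10·4 + 70·9 = 890.
Optimal plan:
  Gary to Branch1: 70 boxes
  Gary to Branch3: 10 boxes
  Ithaca to Branch2: 20 boxes
  Ithaca to Branch3: 60 boxes
Optimal cost = 850.
Saving = 890 − 850 = 40.

40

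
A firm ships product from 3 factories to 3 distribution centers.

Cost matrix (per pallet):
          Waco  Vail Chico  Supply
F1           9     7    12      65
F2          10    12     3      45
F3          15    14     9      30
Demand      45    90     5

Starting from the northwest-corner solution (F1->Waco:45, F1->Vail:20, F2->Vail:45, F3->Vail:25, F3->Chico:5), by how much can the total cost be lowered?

185

Current plan cost = 45·9 + 20·7 + 45·12 + 25·14 + 5·9 = 1480.
Optimal plan:
  F1->Vail: 65 pallets
  F2->Waco: 40 pallets
  F2->Chico: 5 pallets
  F3->Waco: 5 pallets
  F3->Vail: 25 pallets
Optimal cost = 1295.
Saving = 1480 − 1295 = 185.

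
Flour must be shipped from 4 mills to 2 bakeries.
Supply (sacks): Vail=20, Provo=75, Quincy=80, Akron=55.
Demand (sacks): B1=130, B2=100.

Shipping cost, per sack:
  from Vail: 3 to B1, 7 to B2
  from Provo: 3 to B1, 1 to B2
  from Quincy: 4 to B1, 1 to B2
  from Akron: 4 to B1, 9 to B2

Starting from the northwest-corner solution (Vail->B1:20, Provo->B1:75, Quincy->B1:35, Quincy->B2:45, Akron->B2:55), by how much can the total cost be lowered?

Current plan cost = 20·3 + 75·3 + 35·4 + 45·1 + 55·9 = 965.
Optimal plan:
  Vail→B1: 20 sacks
  Provo→B1: 55 sacks
  Provo→B2: 20 sacks
  Quincy→B2: 80 sacks
  Akron→B1: 55 sacks
Optimal cost = 545.
Saving = 965 − 545 = 420.

420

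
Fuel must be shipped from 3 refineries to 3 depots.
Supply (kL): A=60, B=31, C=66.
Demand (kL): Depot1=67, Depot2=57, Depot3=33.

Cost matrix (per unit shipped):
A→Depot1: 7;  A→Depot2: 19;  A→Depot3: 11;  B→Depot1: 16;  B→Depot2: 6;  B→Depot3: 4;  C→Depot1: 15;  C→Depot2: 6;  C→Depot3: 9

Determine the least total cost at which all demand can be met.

A cheapest plan:
  A->Depot1: 60 kL
  B->Depot3: 31 kL
  C->Depot1: 7 kL
  C->Depot2: 57 kL
  C->Depot3: 2 kL
Total cost = 1009.
(Supply check: A ships 60; B ships 31; C ships 66.)

1009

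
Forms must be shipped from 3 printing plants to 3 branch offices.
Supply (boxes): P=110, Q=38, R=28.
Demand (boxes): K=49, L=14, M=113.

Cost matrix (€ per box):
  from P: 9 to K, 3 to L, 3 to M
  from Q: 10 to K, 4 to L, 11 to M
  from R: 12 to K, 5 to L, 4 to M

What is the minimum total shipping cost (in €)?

An optimal shipping plan:
  P–K: 11 × €9 = €99
  P–L: 14 × €3 = €42
  P–M: 85 × €3 = €255
  Q–K: 38 × €10 = €380
  R–M: 28 × €4 = €112
Total = 99 + 42 + 255 + 380 + 112 = €888.

888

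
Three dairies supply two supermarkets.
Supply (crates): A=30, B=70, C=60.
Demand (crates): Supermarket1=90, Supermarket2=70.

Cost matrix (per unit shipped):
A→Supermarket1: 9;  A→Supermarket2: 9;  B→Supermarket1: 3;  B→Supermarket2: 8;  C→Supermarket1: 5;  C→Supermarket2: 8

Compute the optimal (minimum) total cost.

One minimum-cost allocation:
  A–Supermarket2: 30 × 9 = 270
  B–Supermarket1: 70 × 3 = 210
  C–Supermarket1: 20 × 5 = 100
  C–Supermarket2: 40 × 8 = 320
Total = 270 + 210 + 100 + 320 = 900.

900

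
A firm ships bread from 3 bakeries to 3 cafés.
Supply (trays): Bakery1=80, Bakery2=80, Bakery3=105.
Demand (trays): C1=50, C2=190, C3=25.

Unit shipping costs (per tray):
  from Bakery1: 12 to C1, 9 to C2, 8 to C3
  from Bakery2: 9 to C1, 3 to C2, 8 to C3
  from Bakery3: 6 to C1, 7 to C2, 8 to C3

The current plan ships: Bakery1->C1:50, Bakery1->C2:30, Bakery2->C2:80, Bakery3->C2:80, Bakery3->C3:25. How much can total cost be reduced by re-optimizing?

250

Current plan cost = 50·12 + 30·9 + 80·3 + 80·7 + 25·8 = 1870.
Optimal plan:
  Bakery1–C2: 55 × 9 = 495
  Bakery1–C3: 25 × 8 = 200
  Bakery2–C2: 80 × 3 = 240
  Bakery3–C1: 50 × 6 = 300
  Bakery3–C2: 55 × 7 = 385
Optimal cost = 1620.
Saving = 1870 − 1620 = 250.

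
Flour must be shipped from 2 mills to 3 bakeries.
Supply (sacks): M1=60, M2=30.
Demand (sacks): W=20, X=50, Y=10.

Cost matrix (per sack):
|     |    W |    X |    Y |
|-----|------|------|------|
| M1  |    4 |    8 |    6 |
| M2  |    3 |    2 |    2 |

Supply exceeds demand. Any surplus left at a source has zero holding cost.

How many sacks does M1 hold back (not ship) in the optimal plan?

An optimal plan:
  M1→W: 20 × 4 = 80
  M1→X: 20 × 8 = 160
  M1→Y: 10 × 6 = 60
  M2→X: 30 × 2 = 60
Total cost = 360.
M1 ships 50 of its 60, leaving 10.

10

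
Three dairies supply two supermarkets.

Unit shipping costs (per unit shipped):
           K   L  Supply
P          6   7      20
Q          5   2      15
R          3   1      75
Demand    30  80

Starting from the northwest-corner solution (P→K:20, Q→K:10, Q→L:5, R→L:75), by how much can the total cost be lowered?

10

Current plan cost = 20·6 + 10·5 + 5·2 + 75·1 = 255.
Optimal plan:
  P→K: 20 × 6 = 120
  Q→L: 15 × 2 = 30
  R→K: 10 × 3 = 30
  R→L: 65 × 1 = 65
Optimal cost = 245.
Saving = 255 − 245 = 10.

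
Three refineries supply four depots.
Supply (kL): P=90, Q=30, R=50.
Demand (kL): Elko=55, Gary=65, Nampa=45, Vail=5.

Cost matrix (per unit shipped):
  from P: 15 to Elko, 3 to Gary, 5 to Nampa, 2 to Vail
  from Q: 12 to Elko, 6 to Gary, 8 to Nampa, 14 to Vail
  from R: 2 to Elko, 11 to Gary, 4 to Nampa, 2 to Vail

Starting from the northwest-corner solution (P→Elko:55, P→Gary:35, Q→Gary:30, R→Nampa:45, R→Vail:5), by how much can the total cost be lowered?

635

Current plan cost = 55·15 + 35·3 + 30·6 + 45·4 + 5·2 = 1300.
Optimal plan:
  P–Gary: 65 × 3 = 195
  P–Nampa: 20 × 5 = 100
  P–Vail: 5 × 2 = 10
  Q–Elko: 5 × 12 = 60
  Q–Nampa: 25 × 8 = 200
  R–Elko: 50 × 2 = 100
Optimal cost = 665.
Saving = 1300 − 665 = 635.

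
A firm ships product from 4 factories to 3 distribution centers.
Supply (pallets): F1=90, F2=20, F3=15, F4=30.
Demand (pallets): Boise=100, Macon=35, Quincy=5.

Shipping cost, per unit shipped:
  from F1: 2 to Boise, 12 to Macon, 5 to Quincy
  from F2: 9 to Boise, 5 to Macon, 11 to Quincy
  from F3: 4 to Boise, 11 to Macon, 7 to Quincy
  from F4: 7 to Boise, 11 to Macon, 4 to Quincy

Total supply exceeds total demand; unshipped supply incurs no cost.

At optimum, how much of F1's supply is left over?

Minimum-cost shipments:
  F1 to Boise: 90 × 2 = 180
  F2 to Macon: 20 × 5 = 100
  F3 to Boise: 10 × 4 = 40
  F3 to Macon: 5 × 11 = 55
  F4 to Macon: 10 × 11 = 110
  F4 to Quincy: 5 × 4 = 20
Total cost = 505.
F1 ships 90 of its 90, leaving 0.

0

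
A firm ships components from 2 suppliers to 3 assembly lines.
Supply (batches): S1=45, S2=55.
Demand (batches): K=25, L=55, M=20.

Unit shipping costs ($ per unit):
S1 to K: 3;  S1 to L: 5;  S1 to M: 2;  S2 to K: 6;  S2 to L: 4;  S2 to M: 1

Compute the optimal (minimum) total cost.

335

Optimal allocation:
  S1 to K: 25 × $3 = $75
  S1 to M: 20 × $2 = $40
  S2 to L: 55 × $4 = $220
Total = 75 + 40 + 220 = $335.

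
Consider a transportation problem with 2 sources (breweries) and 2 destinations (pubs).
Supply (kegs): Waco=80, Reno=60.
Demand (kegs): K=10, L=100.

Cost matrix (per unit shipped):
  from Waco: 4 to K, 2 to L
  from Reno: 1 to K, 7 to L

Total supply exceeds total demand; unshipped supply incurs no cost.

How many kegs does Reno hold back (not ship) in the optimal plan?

30

Minimum-cost shipments:
  Waco→L: 80 × 2 = 160
  Reno→K: 10 × 1 = 10
  Reno→L: 20 × 7 = 140
Total cost = 310.
Reno ships 30 of its 60, leaving 30.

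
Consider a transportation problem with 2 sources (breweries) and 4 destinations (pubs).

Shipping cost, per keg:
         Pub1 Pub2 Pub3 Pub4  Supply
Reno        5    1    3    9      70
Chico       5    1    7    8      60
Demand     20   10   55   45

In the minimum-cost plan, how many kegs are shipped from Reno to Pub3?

55

Solving gives:
  Reno to Pub1: 15 kegs
  Reno to Pub3: 55 kegs
  Chico to Pub1: 5 kegs
  Chico to Pub2: 10 kegs
  Chico to Pub4: 45 kegs
Total cost = 635.
So Reno→Pub3 carries 55 kegs.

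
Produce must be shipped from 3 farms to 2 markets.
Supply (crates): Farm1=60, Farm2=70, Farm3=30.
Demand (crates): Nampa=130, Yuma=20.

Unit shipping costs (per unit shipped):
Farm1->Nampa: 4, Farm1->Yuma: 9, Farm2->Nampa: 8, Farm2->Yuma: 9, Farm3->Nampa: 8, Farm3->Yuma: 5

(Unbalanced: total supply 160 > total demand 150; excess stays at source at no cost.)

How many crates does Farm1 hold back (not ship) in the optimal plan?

Minimum-cost shipments:
  Farm1 to Nampa: 60 × 4 = 240
  Farm2 to Nampa: 60 × 8 = 480
  Farm3 to Nampa: 10 × 8 = 80
  Farm3 to Yuma: 20 × 5 = 100
Total cost = 900.
Farm1 ships 60 of its 60, leaving 0.

0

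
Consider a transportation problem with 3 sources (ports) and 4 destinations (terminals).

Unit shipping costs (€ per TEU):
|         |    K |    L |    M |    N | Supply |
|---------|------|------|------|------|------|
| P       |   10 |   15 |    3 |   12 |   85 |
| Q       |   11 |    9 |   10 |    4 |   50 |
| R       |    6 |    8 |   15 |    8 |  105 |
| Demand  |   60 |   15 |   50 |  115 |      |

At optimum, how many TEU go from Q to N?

Solving gives:
  P to M: 50 × €3 = €150
  P to N: 35 × €12 = €420
  Q to N: 50 × €4 = €200
  R to K: 60 × €6 = €360
  R to L: 15 × €8 = €120
  R to N: 30 × €8 = €240
Total cost = €1490.
So Q→N carries 50 TEU.

50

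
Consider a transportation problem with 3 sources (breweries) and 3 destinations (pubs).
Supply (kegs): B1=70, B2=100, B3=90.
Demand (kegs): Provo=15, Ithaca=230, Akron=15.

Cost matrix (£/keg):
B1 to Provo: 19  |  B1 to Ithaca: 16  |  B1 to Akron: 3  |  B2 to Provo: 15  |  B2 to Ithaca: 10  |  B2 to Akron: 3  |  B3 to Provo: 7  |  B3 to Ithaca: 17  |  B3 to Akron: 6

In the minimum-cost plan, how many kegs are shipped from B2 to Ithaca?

100

The minimum-cost plan:
  B1 to Ithaca: 55 × £16 = £880
  B1 to Akron: 15 × £3 = £45
  B2 to Ithaca: 100 × £10 = £1000
  B3 to Provo: 15 × £7 = £105
  B3 to Ithaca: 75 × £17 = £1275
Total cost = £3305.
So B2→Ithaca carries 100 kegs.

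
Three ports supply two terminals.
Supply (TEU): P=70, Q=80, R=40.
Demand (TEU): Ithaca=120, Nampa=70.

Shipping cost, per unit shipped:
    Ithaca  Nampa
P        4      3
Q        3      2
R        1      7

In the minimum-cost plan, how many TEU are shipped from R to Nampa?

Solving gives:
  P→Ithaca: 70 TEU
  Q→Ithaca: 10 TEU
  Q→Nampa: 70 TEU
  R→Ithaca: 40 TEU
Total cost = 490.
The route R→Nampa is not used.

0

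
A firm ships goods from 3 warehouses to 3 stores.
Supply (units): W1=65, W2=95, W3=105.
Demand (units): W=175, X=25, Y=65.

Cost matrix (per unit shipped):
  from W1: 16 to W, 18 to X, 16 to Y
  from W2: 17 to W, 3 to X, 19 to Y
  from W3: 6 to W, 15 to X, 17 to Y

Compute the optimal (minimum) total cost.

2935

One minimum-cost allocation:
  W1–Y: 65 × 16 = 1040
  W2–W: 70 × 17 = 1190
  W2–X: 25 × 3 = 75
  W3–W: 105 × 6 = 630
Total = 1040 + 1190 + 75 + 630 = 2935.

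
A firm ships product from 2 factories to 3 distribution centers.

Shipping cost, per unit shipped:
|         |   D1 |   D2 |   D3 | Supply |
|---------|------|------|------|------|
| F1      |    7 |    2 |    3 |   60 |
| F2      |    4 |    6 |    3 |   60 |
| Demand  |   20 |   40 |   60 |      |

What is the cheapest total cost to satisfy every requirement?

340

A cheapest plan:
  F1–D2: 40 pallets
  F1–D3: 20 pallets
  F2–D1: 20 pallets
  F2–D3: 40 pallets
Total cost = 340.
(Supply check: F1 ships 60; F2 ships 60.)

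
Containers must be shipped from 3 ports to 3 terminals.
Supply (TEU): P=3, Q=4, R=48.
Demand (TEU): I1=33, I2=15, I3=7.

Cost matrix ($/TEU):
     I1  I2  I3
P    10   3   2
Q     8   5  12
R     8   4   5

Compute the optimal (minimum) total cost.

Optimal allocation:
  P→I3: 3 × $2 = $6
  Q→I1: 4 × $8 = $32
  R→I1: 29 × $8 = $232
  R→I2: 15 × $4 = $60
  R→I3: 4 × $5 = $20
Total = 6 + 32 + 232 + 60 + 20 = $350.
(Supply check: P ships 3; Q ships 4; R ships 48.)

350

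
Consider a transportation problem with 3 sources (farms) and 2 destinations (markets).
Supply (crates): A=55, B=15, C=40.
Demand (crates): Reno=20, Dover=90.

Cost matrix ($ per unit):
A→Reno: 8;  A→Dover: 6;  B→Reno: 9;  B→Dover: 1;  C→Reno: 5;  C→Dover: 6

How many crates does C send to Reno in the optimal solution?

Solving gives:
  A→Dover: 55 × $6 = $330
  B→Dover: 15 × $1 = $15
  C→Reno: 20 × $5 = $100
  C→Dover: 20 × $6 = $120
Total cost = $565.
So C→Reno carries 20 crates.

20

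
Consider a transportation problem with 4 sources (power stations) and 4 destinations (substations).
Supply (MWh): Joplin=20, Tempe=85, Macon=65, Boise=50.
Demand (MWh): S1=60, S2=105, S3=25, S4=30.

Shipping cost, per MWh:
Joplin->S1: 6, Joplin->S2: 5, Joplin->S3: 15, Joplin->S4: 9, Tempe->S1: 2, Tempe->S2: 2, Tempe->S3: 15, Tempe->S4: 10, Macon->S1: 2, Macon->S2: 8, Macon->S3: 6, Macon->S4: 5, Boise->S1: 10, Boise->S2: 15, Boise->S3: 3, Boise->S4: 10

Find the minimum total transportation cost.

An optimal shipping plan:
  Joplin to S2: 20 MWh
  Tempe to S2: 85 MWh
  Macon to S1: 60 MWh
  Macon to S4: 5 MWh
  Boise to S3: 25 MWh
  Boise to S4: 25 MWh
Total cost = 740.
(Supply check: Joplin ships 20; Tempe ships 85; Macon ships 65; Boise ships 50.)

740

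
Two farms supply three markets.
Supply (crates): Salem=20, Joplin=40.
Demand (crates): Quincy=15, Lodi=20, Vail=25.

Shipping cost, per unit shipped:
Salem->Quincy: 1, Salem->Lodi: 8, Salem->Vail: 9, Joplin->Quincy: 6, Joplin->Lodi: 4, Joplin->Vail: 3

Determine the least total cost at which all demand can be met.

190

One minimum-cost allocation:
  Salem->Quincy: 15 × 1 = 15
  Salem->Lodi: 5 × 8 = 40
  Joplin->Lodi: 15 × 4 = 60
  Joplin->Vail: 25 × 3 = 75
Total = 15 + 40 + 60 + 75 = 190.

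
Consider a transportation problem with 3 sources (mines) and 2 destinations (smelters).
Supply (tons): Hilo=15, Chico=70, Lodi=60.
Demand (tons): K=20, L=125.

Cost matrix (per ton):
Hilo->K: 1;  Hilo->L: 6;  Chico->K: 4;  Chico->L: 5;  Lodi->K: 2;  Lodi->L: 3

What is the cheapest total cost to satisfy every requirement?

540

A cheapest plan:
  Hilo→K: 15 tons
  Chico→K: 5 tons
  Chico→L: 65 tons
  Lodi→L: 60 tons
Total cost = 540.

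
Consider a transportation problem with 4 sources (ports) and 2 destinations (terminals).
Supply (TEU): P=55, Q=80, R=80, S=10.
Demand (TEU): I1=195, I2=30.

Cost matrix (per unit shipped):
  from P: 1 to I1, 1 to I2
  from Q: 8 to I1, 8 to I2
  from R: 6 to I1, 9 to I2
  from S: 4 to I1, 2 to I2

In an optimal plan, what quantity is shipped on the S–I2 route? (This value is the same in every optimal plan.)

10

Solving gives:
  P->I1: 35 TEU
  P->I2: 20 TEU
  Q->I1: 80 TEU
  R->I1: 80 TEU
  S->I2: 10 TEU
Total cost = 1195.
So S→I2 carries 10 TEU.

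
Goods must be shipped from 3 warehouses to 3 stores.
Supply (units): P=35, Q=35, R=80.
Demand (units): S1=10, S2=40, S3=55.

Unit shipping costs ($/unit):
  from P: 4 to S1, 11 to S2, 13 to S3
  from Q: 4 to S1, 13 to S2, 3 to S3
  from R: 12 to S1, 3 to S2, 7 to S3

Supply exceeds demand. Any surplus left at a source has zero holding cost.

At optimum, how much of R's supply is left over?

20

An optimal plan:
  P→S1: 10 × $4 = $40
  Q→S3: 35 × $3 = $105
  R→S2: 40 × $3 = $120
  R→S3: 20 × $7 = $140
Total cost = $405.
R ships 60 of its 80, leaving 20.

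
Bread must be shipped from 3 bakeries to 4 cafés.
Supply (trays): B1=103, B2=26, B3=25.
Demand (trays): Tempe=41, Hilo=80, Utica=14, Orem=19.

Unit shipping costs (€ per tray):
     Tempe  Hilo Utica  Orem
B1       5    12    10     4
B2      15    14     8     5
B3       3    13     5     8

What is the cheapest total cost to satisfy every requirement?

1315

An optimal shipping plan:
  B1->Tempe: 16 × €5 = €80
  B1->Hilo: 80 × €12 = €960
  B1->Orem: 7 × €4 = €28
  B2->Utica: 14 × €8 = €112
  B2->Orem: 12 × €5 = €60
  B3->Tempe: 25 × €3 = €75
Total = 80 + 960 + 28 + 112 + 60 + 75 = €1315.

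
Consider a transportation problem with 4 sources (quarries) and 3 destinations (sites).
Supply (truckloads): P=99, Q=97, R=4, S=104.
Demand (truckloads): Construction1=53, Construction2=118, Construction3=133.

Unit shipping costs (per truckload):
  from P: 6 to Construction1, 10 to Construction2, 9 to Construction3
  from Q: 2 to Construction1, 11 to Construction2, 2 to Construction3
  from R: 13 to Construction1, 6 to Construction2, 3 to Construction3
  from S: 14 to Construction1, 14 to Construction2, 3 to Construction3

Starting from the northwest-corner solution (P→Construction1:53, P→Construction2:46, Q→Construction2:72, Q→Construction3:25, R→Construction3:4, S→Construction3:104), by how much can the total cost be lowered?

289

Current plan cost = 53·6 + 46·10 + 72·11 + 25·2 + 4·3 + 104·3 = 1944.
Optimal plan:
  P→Construction2: 99 × 10 = 990
  Q→Construction1: 53 × 2 = 106
  Q→Construction2: 15 × 11 = 165
  Q→Construction3: 29 × 2 = 58
  R→Construction2: 4 × 6 = 24
  S→Construction3: 104 × 3 = 312
Optimal cost = 1655.
Saving = 1944 − 1655 = 289.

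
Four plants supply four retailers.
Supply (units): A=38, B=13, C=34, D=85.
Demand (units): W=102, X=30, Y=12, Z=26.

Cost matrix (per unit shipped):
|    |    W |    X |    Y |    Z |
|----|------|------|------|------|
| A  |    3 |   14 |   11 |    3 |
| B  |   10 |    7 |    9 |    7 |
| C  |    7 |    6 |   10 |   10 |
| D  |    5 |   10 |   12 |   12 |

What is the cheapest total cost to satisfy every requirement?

One minimum-cost allocation:
  A–W: 13 × 3 = 39
  A–Z: 25 × 3 = 75
  B–Y: 12 × 9 = 108
  B–Z: 1 × 7 = 7
  C–W: 4 × 7 = 28
  C–X: 30 × 6 = 180
  D–W: 85 × 5 = 425
Total = 39 + 75 + 108 + 7 + 28 + 180 + 425 = 862.

862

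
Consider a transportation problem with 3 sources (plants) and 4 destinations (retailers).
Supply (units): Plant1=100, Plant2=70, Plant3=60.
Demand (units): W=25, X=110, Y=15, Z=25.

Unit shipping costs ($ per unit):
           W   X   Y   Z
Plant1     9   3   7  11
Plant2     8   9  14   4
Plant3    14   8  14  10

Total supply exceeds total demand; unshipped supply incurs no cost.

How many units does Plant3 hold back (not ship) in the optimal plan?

35

An optimal plan:
  Plant1–X: 85 × $3 = $255
  Plant1–Y: 15 × $7 = $105
  Plant2–W: 25 × $8 = $200
  Plant2–Z: 25 × $4 = $100
  Plant3–X: 25 × $8 = $200
Total cost = $860.
Plant3 ships 25 of its 60, leaving 35.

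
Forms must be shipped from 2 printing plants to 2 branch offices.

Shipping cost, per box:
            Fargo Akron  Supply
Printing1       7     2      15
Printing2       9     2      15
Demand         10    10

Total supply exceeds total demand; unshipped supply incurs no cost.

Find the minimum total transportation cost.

90

Optimal allocation:
  Printing1->Fargo: 10 × 7 = 70
  Printing1->Akron: 5 × 2 = 10
  Printing2->Akron: 5 × 2 = 10
Total = 70 + 10 + 10 = 90.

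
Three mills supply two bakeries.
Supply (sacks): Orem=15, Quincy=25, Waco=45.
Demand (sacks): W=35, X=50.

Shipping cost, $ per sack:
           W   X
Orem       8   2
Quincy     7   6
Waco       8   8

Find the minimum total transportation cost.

An optimal shipping plan:
  Orem→X: 15 × $2 = $30
  Quincy→X: 25 × $6 = $150
  Waco→W: 35 × $8 = $280
  Waco→X: 10 × $8 = $80
Total = 30 + 150 + 280 + 80 = $540.

540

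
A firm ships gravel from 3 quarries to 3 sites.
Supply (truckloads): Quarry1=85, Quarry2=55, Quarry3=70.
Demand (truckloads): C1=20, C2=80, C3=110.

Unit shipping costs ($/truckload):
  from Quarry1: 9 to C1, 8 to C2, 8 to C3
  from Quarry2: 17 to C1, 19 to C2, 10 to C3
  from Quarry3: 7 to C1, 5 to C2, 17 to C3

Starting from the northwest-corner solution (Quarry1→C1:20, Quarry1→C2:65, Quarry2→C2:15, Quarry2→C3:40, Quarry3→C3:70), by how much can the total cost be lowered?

975

Current plan cost = 20·9 + 65·8 + 15·19 + 40·10 + 70·17 = $2575.
Optimal plan:
  Quarry1→C1: 20 × $9 = $180
  Quarry1→C2: 10 × $8 = $80
  Quarry1→C3: 55 × $8 = $440
  Quarry2→C3: 55 × $10 = $550
  Quarry3→C2: 70 × $5 = $350
Optimal cost = $1600.
Saving = 2575 − 1600 = $975.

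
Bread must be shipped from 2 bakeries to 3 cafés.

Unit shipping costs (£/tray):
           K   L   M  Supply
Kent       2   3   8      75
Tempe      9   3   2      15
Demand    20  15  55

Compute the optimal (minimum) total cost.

435

A cheapest plan:
  Kent->K: 20 trays
  Kent->L: 15 trays
  Kent->M: 40 trays
  Tempe->M: 15 trays
Total cost = £435.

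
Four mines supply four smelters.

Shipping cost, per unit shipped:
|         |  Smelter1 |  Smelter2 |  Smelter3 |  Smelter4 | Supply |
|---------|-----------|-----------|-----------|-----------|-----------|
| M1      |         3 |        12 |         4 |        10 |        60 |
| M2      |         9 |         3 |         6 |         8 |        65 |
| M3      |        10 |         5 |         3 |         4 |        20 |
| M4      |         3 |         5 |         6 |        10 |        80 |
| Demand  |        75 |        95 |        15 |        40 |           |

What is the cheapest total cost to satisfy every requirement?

A cheapest plan:
  M1→Smelter1: 45 × 3 = 135
  M1→Smelter3: 15 × 4 = 60
  M2→Smelter2: 45 × 3 = 135
  M2→Smelter4: 20 × 8 = 160
  M3→Smelter4: 20 × 4 = 80
  M4→Smelter1: 30 × 3 = 90
  M4→Smelter2: 50 × 5 = 250
Total = 135 + 60 + 135 + 160 + 80 + 90 + 250 = 910.
(Supply check: M1 ships 60; M2 ships 65; M3 ships 20; M4 ships 80.)

910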